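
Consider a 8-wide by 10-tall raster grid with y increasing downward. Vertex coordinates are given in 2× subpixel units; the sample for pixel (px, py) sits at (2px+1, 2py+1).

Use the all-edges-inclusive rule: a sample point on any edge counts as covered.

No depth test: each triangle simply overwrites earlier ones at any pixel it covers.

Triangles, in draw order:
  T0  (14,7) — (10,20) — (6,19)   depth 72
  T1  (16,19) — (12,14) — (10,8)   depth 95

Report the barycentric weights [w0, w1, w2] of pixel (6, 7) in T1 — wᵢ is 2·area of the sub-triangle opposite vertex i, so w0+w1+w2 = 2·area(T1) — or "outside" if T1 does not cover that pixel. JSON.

T0:
  2·area = 56
  edge (14, 7)→(10, 20): d=(-4,13) inclusive
  edge (10, 20)→(6, 19): d=(-4,-1) inclusive
  edge (6, 19)→(14, 7): d=(8,-12) inclusive
    (6,4)@(13, 9): e=[5,47,4] → █
    (7,4)@(15, 9): e=[-21,49,28] → ·
    (6,5)@(13, 11): e=[-3,39,20] → ·
    (5,6)@(11, 13): e=[15,29,12] → █
    (6,6)@(13, 13): e=[-11,31,36] → ·
    (4,7)@(9, 15): e=[33,19,4] → █
    (6,7)@(13, 15): e=[-19,23,52] → ·
    (4,8)@(9, 17): e=[25,11,20] → █
    (5,8)@(11, 17): e=[-1,13,44] → ·
    (3,9)@(7, 19): e=[43,1,12] → █
    (5,9)@(11, 19): e=[-9,5,60] → ·
  covered (7 px):
    · · · · · · · ·
    · · · · · · · ·
    · · · · · · · ·
    · · · · · · · ·
    · · · · · · █ ·
    · · · · · · · ·
    · · · · · █ · ·
    · · · · █ █ · ·
    · · · · █ · · ·
    · · · █ █ · · ·
T1:
  2·area = 14
  edge (16, 19)→(12, 14): d=(-4,-5) inclusive
  edge (12, 14)→(10, 8): d=(-2,-6) inclusive
  edge (10, 8)→(16, 19): d=(6,11) inclusive
    (4,2)@(9, 5): e=[21,0,-7] → ·  [on edge]
    (5,5)@(11, 11): e=[7,0,7] → █  [on edge]
    (6,5)@(13, 11): e=[17,12,-15] → ·
    (5,6)@(11, 13): e=[-1,-4,19] → ·
    (6,7)@(13, 15): e=[1,4,9] → █
    (7,7)@(15, 15): e=[11,16,-13] → ·
    (6,8)@(13, 17): e=[-7,0,21] → ·  [on edge]
  covered (2 px):
    · · · · · · · ·
    · · · · · · · ·
    · · · · · · · ·
    · · · · · · · ·
    · · · · · · · ·
    · · · · · █ · ·
    · · · · · · · ·
    · · · · · · █ ·
    · · · · · · · ·
    · · · · · · · ·

Final: [4,9,1]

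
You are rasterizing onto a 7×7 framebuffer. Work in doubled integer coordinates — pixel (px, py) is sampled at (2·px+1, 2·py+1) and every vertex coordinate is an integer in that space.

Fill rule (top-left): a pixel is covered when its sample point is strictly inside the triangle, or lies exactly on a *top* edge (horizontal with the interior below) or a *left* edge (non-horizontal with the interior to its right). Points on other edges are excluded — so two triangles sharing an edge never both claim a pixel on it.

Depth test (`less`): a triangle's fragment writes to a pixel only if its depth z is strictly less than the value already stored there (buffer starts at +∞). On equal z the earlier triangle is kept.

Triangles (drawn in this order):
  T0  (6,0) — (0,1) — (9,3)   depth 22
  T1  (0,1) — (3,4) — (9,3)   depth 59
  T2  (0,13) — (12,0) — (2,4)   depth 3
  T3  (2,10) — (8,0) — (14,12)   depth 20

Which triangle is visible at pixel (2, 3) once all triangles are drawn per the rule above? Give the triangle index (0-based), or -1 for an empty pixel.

T0:
  2·area = 21  (B↔C swapped to make it positive)
  edge (6, 0)→(9, 3): d=(3,3) right/bottom  bias=-1
  edge (9, 3)→(0, 1): d=(-9,-2) top-left  bias=+0
  edge (0, 1)→(6, 0): d=(6,-1) top-left  bias=+0
    (0,0)@(1, 1): e=[18,2,1] → █
    (1,0)@(3, 1): e=[12,6,3] → █
    (2,0)@(5, 1): e=[6,10,5] → █
    (3,0)@(7, 1): e=[0,14,7] → ·  [on edge]
    (0,1)@(1, 3): e=[24,-16,13] → ·
    (1,1)@(3, 3): e=[18,-12,15] → ·
    (2,1)@(5, 3): e=[12,-8,17] → ·
    (4,1)@(9, 3): e=[0,0,21] → ·  [on edge]
    (5,2)@(11, 5): e=[0,-14,35] → ·  [on edge]
    (6,3)@(13, 7): e=[0,-28,49] → ·  [on edge]
  covered (3 px):
    █ █ █ · · · ·
    · · · · · · ·
    · · · · · · ·
    · · · · · · ·
    · · · · · · ·
    · · · · · · ·
    · · · · · · ·
T1:
  2·area = 21  (B↔C swapped to make it positive)
  edge (0, 1)→(9, 3): d=(9,2) right/bottom  bias=-1
  edge (9, 3)→(3, 4): d=(-6,1) right/bottom  bias=-1
  edge (3, 4)→(0, 1): d=(-3,-3) top-left  bias=+0
    (1,1)@(3, 3): e=[12,6,3] → █
    (2,1)@(5, 3): e=[8,4,9] → █
    (3,1)@(7, 3): e=[4,2,15] → █
    (4,1)@(9, 3): e=[0,0,21] → ·  [on edge]
    (1,2)@(3, 5): e=[30,-6,-3] → ·
    (2,2)@(5, 5): e=[26,-8,3] → ·
    (3,2)@(7, 5): e=[22,-10,9] → ·
  covered (3 px):
    · · · · · · ·
    · █ █ █ · · ·
    · · · · · · ·
    · · · · · · ·
    · · · · · · ·
    · · · · · · ·
    · · · · · · ·
T2:
  2·area = 82  (B↔C swapped to make it positive)
  edge (0, 13)→(2, 4): d=(2,-9) top-left  bias=+0
  edge (2, 4)→(12, 0): d=(10,-4) top-left  bias=+0
  edge (12, 0)→(0, 13): d=(-12,13) right/bottom  bias=-1
    (5,0)@(11, 1): e=[75,6,1] → █
    (6,0)@(13, 1): e=[93,14,-25] → ·
    (2,1)@(5, 3): e=[25,2,55] → █
    (3,1)@(7, 3): e=[43,10,29] → █
    (4,1)@(9, 3): e=[61,18,3] → █
    (5,1)@(11, 3): e=[79,26,-23] → ·
    (1,2)@(3, 5): e=[11,14,57] → █
    (4,2)@(9, 5): e=[65,38,-21] → ·
    (1,3)@(3, 7): e=[15,34,33] → █
    (3,3)@(7, 7): e=[51,50,-19] → ·
    (0,4)@(1, 9): e=[1,46,35] → █
    (2,4)@(5, 9): e=[37,62,-17] → ·
  covered (12 px):
    · · · · · █ ·
    · · █ █ █ · ·
    · █ █ █ · · ·
    · █ █ · · · ·
    █ █ · · · · ·
    █ · · · · · ·
    · · · · · · ·
T3:
  2·area = 132
  edge (2, 10)→(8, 0): d=(6,-10) top-left  bias=+0
  edge (8, 0)→(14, 12): d=(6,12) right/bottom  bias=-1
  edge (14, 12)→(2, 10): d=(-12,-2) top-left  bias=+0
    (3,1)@(7, 3): e=[8,30,94] → █
    (4,1)@(9, 3): e=[28,6,98] → █
    (5,1)@(11, 3): e=[48,-18,102] → ·
    (2,2)@(5, 5): e=[0,66,66] → █  [on edge]
    (5,2)@(11, 5): e=[60,-6,78] → ·
    (2,3)@(5, 7): e=[12,78,42] → █
    (5,3)@(11, 7): e=[72,6,54] → █
    (6,3)@(13, 7): e=[92,-18,58] → ·
    (1,4)@(3, 9): e=[4,114,14] → █
    (6,4)@(13, 9): e=[104,-6,34] → ·
    (1,5)@(3, 11): e=[16,126,-10] → ·
    (2,5)@(5, 11): e=[36,102,-6] → ·
  covered (17 px):
    · · · · · · ·
    · · · █ █ · ·
    · · █ █ █ · ·
    · · █ █ █ █ ·
    · █ █ █ █ █ ·
    · · · · █ █ █
    · · · · · · ·

Z-buffer (winner per pixel, '.' = empty):
  0 0 0 . . 2 .
  . 1 2 2 2 . .
  . 2 2 2 3 . .
  . 2 2 3 3 3 .
  2 2 3 3 3 3 .
  2 . . . 3 3 3
  . . . . . . .

Final: 2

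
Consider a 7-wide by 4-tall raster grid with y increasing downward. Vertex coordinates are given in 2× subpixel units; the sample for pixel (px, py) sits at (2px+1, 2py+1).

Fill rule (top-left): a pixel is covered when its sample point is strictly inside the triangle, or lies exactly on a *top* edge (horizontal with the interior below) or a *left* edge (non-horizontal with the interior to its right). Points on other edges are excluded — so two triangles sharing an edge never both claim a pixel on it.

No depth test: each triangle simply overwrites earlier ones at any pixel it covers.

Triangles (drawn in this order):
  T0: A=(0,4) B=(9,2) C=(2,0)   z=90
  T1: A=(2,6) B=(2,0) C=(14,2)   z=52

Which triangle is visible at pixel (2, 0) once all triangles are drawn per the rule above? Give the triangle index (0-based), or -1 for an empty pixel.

T0:
  2·area = 32  (B↔C swapped to make it positive)
  edge (0, 4)→(2, 0): d=(2,-4) top-left  bias=+0
  edge (2, 0)→(9, 2): d=(7,2) right/bottom  bias=-1
  edge (9, 2)→(0, 4): d=(-9,2) right/bottom  bias=-1
    (1,0)@(3, 1): e=[6,5,21] → █
    (2,0)@(5, 1): e=[14,1,17] → █
    (3,0)@(7, 1): e=[22,-3,13] → ·
    (0,1)@(1, 3): e=[2,23,7] → █
    (2,1)@(5, 3): e=[18,15,-1] → ·
    (0,2)@(1, 5): e=[6,37,-11] → ·
    (1,2)@(3, 5): e=[14,33,-15] → ·
  covered (4 px):
    · █ █ · · · ·
    █ █ · · · · ·
    · · · · · · ·
    · · · · · · ·
T1:
  2·area = 72
  edge (2, 6)→(2, 0): d=(0,-6) top-left  bias=+0
  edge (2, 0)→(14, 2): d=(12,2) right/bottom  bias=-1
  edge (14, 2)→(2, 6): d=(-12,4) right/bottom  bias=-1
    (1,0)@(3, 1): e=[6,10,56] → █
    (2,0)@(5, 1): e=[18,6,48] → █
    (3,0)@(7, 1): e=[30,2,40] → █
    (4,0)@(9, 1): e=[42,-2,32] → ·
    (1,1)@(3, 3): e=[6,34,32] → █
    (4,1)@(9, 3): e=[42,22,8] → █
    (5,1)@(11, 3): e=[54,18,0] → ·  [on edge]
    (1,2)@(3, 5): e=[6,58,8] → █
    (2,2)@(5, 5): e=[18,54,0] → ·  [on edge]
    (3,2)@(7, 5): e=[30,50,-8] → ·
    (4,2)@(9, 5): e=[42,46,-16] → ·
    (1,3)@(3, 7): e=[6,82,-16] → ·
  covered (8 px):
    · █ █ █ · · ·
    · █ █ █ █ · ·
    · █ · · · · ·
    · · · · · · ·

Z-buffer (winner per pixel, '.' = empty):
  . 1 1 1 . . .
  0 1 1 1 1 . .
  . 1 . . . . .
  . . . . . . .

Result: 1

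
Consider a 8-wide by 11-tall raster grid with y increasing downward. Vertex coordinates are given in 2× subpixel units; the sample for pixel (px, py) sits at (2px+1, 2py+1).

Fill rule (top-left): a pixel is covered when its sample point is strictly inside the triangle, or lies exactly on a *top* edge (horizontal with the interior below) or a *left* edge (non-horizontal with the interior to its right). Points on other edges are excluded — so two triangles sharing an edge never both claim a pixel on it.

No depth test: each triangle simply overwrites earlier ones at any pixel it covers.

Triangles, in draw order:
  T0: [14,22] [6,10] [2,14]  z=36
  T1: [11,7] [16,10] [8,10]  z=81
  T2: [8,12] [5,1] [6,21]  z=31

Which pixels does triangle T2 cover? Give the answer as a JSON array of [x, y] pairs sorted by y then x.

T0:
  2·area = 80  (B↔C swapped to make it positive)
  edge (14, 22)→(2, 14): d=(-12,-8) top-left  bias=+0
  edge (2, 14)→(6, 10): d=(4,-4) top-left  bias=+0
  edge (6, 10)→(14, 22): d=(8,12) right/bottom  bias=-1
    (7,0)@(15, 1): e=[260,0,-180] → ·  [on edge]
    (6,1)@(13, 3): e=[220,0,-140] → ·  [on edge]
    (5,2)@(11, 5): e=[180,0,-100] → ·  [on edge]
    (4,3)@(9, 7): e=[140,0,-60] → ·  [on edge]
    (3,4)@(7, 9): e=[100,0,-20] → ·  [on edge]
    (2,5)@(5, 11): e=[60,0,20] → █  [on edge]
    (3,5)@(7, 11): e=[76,8,-4] → ·
    (1,6)@(3, 13): e=[20,0,60] → █  [on edge]
    (3,6)@(7, 13): e=[52,16,12] → █
    (4,6)@(9, 13): e=[68,24,-12] → ·
    (0,7)@(1, 15): e=[-20,0,100] → ·  [on edge]
    (1,7)@(3, 15): e=[-4,8,76] → ·
  covered (11 px):
    · · · · · · · ·
    · · · · · · · ·
    · · · · · · · ·
    · · · · · · · ·
    · · · · · · · ·
    · · █ · · · · ·
    · █ █ █ · · · ·
    · · █ █ █ · · ·
    · · · █ █ · · ·
    · · · · · █ · ·
    · · · · · · █ ·
T1:
  2·area = 24
  edge (11, 7)→(16, 10): d=(5,3) right/bottom  bias=-1
  edge (16, 10)→(8, 10): d=(-8,0) right/bottom  bias=-1
  edge (8, 10)→(11, 7): d=(3,-3) top-left  bias=+0
    (0,0)@(1, 1): e=[0,72,-48] → ·  [on edge]
    (7,1)@(15, 3): e=[-32,56,0] → ·  [on edge]
    (6,2)@(13, 5): e=[-16,40,0] → ·  [on edge]
    (5,3)@(11, 7): e=[0,24,0] → ·  [on edge]
    (4,4)@(9, 9): e=[16,8,0] → █  [on edge]
    (5,4)@(11, 9): e=[10,8,6] → █
    (6,4)@(13, 9): e=[4,8,12] → █
    (7,4)@(15, 9): e=[-2,8,18] → ·
    (3,5)@(7, 11): e=[32,-8,0] → ·  [on edge]
    (4,5)@(9, 11): e=[26,-8,6] → ·
    (5,5)@(11, 11): e=[20,-8,12] → ·
    (6,5)@(13, 11): e=[14,-8,18] → ·
    (2,6)@(5, 13): e=[48,-24,0] → ·  [on edge]
    (1,7)@(3, 15): e=[64,-40,0] → ·  [on edge]
    (0,8)@(1, 17): e=[80,-56,0] → ·  [on edge]
  covered (3 px):
    · · · · · · · ·
    · · · · · · · ·
    · · · · · · · ·
    · · · · · · · ·
    · · · · █ █ █ ·
    · · · · · · · ·
    · · · · · · · ·
    · · · · · · · ·
    · · · · · · · ·
    · · · · · · · ·
    · · · · · · · ·
T2:
  2·area = 49  (B↔C swapped to make it positive)
  edge (8, 12)→(6, 21): d=(-2,9) right/bottom  bias=-1
  edge (6, 21)→(5, 1): d=(-1,-20) top-left  bias=+0
  edge (5, 1)→(8, 12): d=(3,11) right/bottom  bias=-1
    (2,0)@(5, 1): e=[49,0,0] → ·  [on edge]
    (3,4)@(7, 9): e=[15,32,2] → █
    (4,4)@(9, 9): e=[-3,72,-20] → ·
    (3,5)@(7, 11): e=[11,30,8] → █
    (4,5)@(9, 11): e=[-7,70,-14] → ·
    (3,6)@(7, 13): e=[7,28,14] → █
    (4,6)@(9, 13): e=[-11,68,-8] → ·
    (3,7)@(7, 15): e=[3,26,20] → █
    (4,7)@(9, 15): e=[-15,66,-2] → ·
    (3,8)@(7, 17): e=[-1,24,26] → ·
  covered (4 px):
    · · · · · · · ·
    · · · · · · · ·
    · · · · · · · ·
    · · · · · · · ·
    · · · █ · · · ·
    · · · █ · · · ·
    · · · █ · · · ·
    · · · █ · · · ·
    · · · · · · · ·
    · · · · · · · ·
    · · · · · · · ·

Answer: [[3,4],[3,5],[3,6],[3,7]]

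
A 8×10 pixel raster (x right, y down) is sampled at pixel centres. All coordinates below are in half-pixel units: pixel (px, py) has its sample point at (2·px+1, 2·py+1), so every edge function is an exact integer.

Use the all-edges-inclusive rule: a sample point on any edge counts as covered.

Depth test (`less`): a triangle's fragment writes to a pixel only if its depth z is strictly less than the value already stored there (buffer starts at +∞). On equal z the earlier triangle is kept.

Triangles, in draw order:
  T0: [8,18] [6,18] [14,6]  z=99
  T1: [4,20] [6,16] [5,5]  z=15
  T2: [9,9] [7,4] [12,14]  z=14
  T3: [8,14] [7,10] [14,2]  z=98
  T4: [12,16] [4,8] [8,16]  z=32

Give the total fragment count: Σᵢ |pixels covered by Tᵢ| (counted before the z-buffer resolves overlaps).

T0:
  2·area = 24
  edge (8, 18)→(6, 18): d=(-2,0) inclusive
  edge (6, 18)→(14, 6): d=(8,-12) inclusive
  edge (14, 6)→(8, 18): d=(-6,12) inclusive
    (5,5)@(11, 11): e=[14,4,6] → X
    (6,5)@(13, 11): e=[14,28,-18] → .
    (5,6)@(11, 13): e=[10,20,-6] → .
    (4,7)@(9, 15): e=[6,12,6] → X
    (5,7)@(11, 15): e=[6,36,-18] → .
    (3,8)@(7, 17): e=[2,4,18] → X
    (4,8)@(9, 17): e=[2,28,-6] → .
    (3,9)@(7, 19): e=[-2,20,6] → .
  covered (3 px):
    . . . . . . . .
    . . . . . . . .
    . . . . . . . .
    . . . . . . . .
    . . . . . . . .
    . . . . . X . .
    . . . . . . . .
    . . . . X . . .
    . . . X . . . .
    . . . . . . . .
T1:
  2·area = 26  (B↔C swapped to make it positive)
  edge (4, 20)→(5, 5): d=(1,-15) inclusive
  edge (5, 5)→(6, 16): d=(1,11) inclusive
  edge (6, 16)→(4, 20): d=(-2,4) inclusive
    (2,2)@(5, 5): e=[0,0,26] → X  [on edge]
    (3,2)@(7, 5): e=[30,-22,18] → .
    (2,3)@(5, 7): e=[2,2,22] → X
    (3,3)@(7, 7): e=[32,-20,14] → .
    (2,4)@(5, 9): e=[4,4,18] → X
    (3,4)@(7, 9): e=[34,-18,10] → .
    (2,5)@(5, 11): e=[6,6,14] → X
    (3,5)@(7, 11): e=[36,-16,6] → .
    (2,6)@(5, 13): e=[8,8,10] → X
    (3,6)@(7, 13): e=[38,-14,2] → .
    (2,7)@(5, 15): e=[10,10,6] → X
    (3,7)@(7, 15): e=[40,-12,-2] → .
  covered (7 px):
    . . . . . . . .
    . . . . . . . .
    . . X . . . . .
    . . X . . . . .
    . . X . . . . .
    . . X . . . . .
    . . X . . . . .
    . . X . . . . .
    . . X . . . . .
    . . . . . . . .
T2:
  2·area = 5
  edge (9, 9)→(7, 4): d=(-2,-5) inclusive
  edge (7, 4)→(12, 14): d=(5,10) inclusive
  edge (12, 14)→(9, 9): d=(-3,-5) inclusive
    (4,4)@(9, 9): e=[0,5,0] → X  [on edge]
    (5,4)@(11, 9): e=[10,-15,10] → .
    (4,5)@(9, 11): e=[-4,15,-6] → .
    (6,9)@(13, 19): e=[0,15,-10] → .  [on edge]
    (7,9)@(15, 19): e=[10,-5,0] → .  [on edge]
  covered (1 px):
    . . . . . . . .
    . . . . . . . .
    . . . . . . . .
    . . . . . . . .
    . . . . X . . .
    . . . . . . . .
    . . . . . . . .
    . . . . . . . .
    . . . . . . . .
    . . . . . . . .
T3:
  2·area = 36
  edge (8, 14)→(7, 10): d=(-1,-4) inclusive
  edge (7, 10)→(14, 2): d=(7,-8) inclusive
  edge (14, 2)→(8, 14): d=(-6,12) inclusive
    (5,3)@(11, 7): e=[19,11,6] → X
    (6,3)@(13, 7): e=[27,27,-18] → .
    (4,4)@(9, 9): e=[9,9,18] → X
    (5,4)@(11, 9): e=[17,25,-6] → .
    (4,5)@(9, 11): e=[7,23,6] → X
    (5,5)@(11, 11): e=[15,39,-18] → .
    (4,6)@(9, 13): e=[5,37,-6] → .
  covered (3 px):
    . . . . . . . .
    . . . . . . . .
    . . . . . . . .
    . . . . . X . .
    . . . . X . . .
    . . . . X . . .
    . . . . . . . .
    . . . . . . . .
    . . . . . . . .
    . . . . . . . .
T4:
  2·area = 32  (B↔C swapped to make it positive)
  edge (12, 16)→(8, 16): d=(-4,0) inclusive
  edge (8, 16)→(4, 8): d=(-4,-8) inclusive
  edge (4, 8)→(12, 16): d=(8,8) inclusive
    (0,2)@(1, 5): e=[44,-12,0] → .  [on edge]
    (1,3)@(3, 7): e=[36,-4,0] → .  [on edge]
    (2,4)@(5, 9): e=[28,4,0] → X  [on edge]
    (3,4)@(7, 9): e=[28,20,-16] → .
    (2,5)@(5, 11): e=[20,-4,16] → .
    (3,5)@(7, 11): e=[20,12,0] → X  [on edge]
    (4,5)@(9, 11): e=[20,28,-16] → .
    (3,6)@(7, 13): e=[12,4,16] → X
    (4,6)@(9, 13): e=[12,20,0] → X  [on edge]
    (5,6)@(11, 13): e=[12,36,-16] → .
    (3,7)@(7, 15): e=[4,-4,32] → .
    (4,7)@(9, 15): e=[4,12,16] → X
    (5,7)@(11, 15): e=[4,28,0] → X  [on edge]
    (6,8)@(13, 17): e=[-4,36,0] → .  [on edge]
    (7,9)@(15, 19): e=[-12,44,0] → .  [on edge]
  covered (6 px):
    . . . . . . . .
    . . . . . . . .
    . . . . . . . .
    . . . . . . . .
    . . X . . . . .
    . . . X . . . .
    . . . X X . . .
    . . . . X X . .
    . . . . . . . .
    . . . . . . . .

Answer: 20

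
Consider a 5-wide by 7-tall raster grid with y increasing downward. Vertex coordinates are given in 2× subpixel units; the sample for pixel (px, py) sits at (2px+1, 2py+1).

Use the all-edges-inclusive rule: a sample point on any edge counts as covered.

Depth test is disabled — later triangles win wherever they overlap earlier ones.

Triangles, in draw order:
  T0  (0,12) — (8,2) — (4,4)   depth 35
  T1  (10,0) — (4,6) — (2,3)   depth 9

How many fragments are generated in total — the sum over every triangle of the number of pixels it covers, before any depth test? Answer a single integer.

T0:
  2·area = 24  (B↔C swapped to make it positive)
  edge (0, 12)→(4, 4): d=(4,-8) inclusive
  edge (4, 4)→(8, 2): d=(4,-2) inclusive
  edge (8, 2)→(0, 12): d=(-8,10) inclusive
    (3,1)@(7, 3): e=[20,2,2] → #
    (4,1)@(9, 3): e=[36,6,-18] → ·
    (2,2)@(5, 5): e=[12,6,6] → #
    (3,2)@(7, 5): e=[28,10,-14] → ·
    (1,3)@(3, 7): e=[4,10,10] → #
    (2,3)@(5, 7): e=[20,14,-10] → ·
    (1,4)@(3, 9): e=[12,18,-6] → ·
  covered (3 px):
    · · · · ·
    · · · # ·
    · · # · ·
    · # · · ·
    · · · · ·
    · · · · ·
    · · · · ·
T1:
  2·area = 30
  edge (10, 0)→(4, 6): d=(-6,6) inclusive
  edge (4, 6)→(2, 3): d=(-2,-3) inclusive
  edge (2, 3)→(10, 0): d=(8,-3) inclusive
    (4,0)@(9, 1): e=[0,25,5] → #  [on edge]
    (1,1)@(3, 3): e=[24,3,3] → #
    (2,1)@(5, 3): e=[12,9,9] → #
    (3,1)@(7, 3): e=[0,15,15] → #  [on edge]
    (4,1)@(9, 3): e=[-12,21,21] → ·
    (1,2)@(3, 5): e=[12,-1,19] → ·
    (2,2)@(5, 5): e=[0,5,25] → #  [on edge]
    (3,2)@(7, 5): e=[-12,11,31] → ·
    (1,3)@(3, 7): e=[0,-5,35] → ·  [on edge]
    (2,3)@(5, 7): e=[-12,1,41] → ·
    (0,4)@(1, 9): e=[0,-15,45] → ·  [on edge]
  covered (5 px):
    · · · · #
    · # # # ·
    · · # · ·
    · · · · ·
    · · · · ·
    · · · · ·
    · · · · ·

Answer: 8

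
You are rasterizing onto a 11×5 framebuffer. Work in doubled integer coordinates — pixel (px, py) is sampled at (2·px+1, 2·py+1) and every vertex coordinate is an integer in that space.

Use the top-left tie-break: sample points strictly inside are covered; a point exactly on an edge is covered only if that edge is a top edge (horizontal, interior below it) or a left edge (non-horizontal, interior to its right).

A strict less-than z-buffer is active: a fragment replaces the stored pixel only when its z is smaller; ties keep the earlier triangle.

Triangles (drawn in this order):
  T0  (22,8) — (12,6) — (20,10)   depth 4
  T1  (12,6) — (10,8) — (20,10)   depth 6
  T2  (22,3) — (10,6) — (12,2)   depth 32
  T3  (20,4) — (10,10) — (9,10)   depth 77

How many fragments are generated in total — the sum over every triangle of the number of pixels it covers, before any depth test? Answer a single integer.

T0:
  2·area = 24  (B↔C swapped to make it positive)
  edge (22, 8)→(20, 10): d=(-2,2) right/bottom  bias=-1
  edge (20, 10)→(12, 6): d=(-8,-4) top-left  bias=+0
  edge (12, 6)→(22, 8): d=(10,2) right/bottom  bias=-1
    (3,2)@(7, 5): e=[36,-12,0] → ·  [on edge]
    (7,3)@(15, 7): e=[16,4,4] → █
    (8,3)@(17, 7): e=[12,12,0] → ·  [on edge]
    (7,4)@(15, 9): e=[12,-12,24] → ·
    (9,4)@(19, 9): e=[4,4,16] → █
    (10,4)@(21, 9): e=[0,12,12] → ·  [on edge]
  covered (2 px):
    · · · · · · · · · · ·
    · · · · · · · · · · ·
    · · · · · · · · · · ·
    · · · · · · · █ · · ·
    · · · · · · · · · █ ·
T1:
  2·area = 24  (B↔C swapped to make it positive)
  edge (12, 6)→(20, 10): d=(8,4) right/bottom  bias=-1
  edge (20, 10)→(10, 8): d=(-10,-2) top-left  bias=+0
  edge (10, 8)→(12, 6): d=(2,-2) top-left  bias=+0
    (8,0)@(17, 1): e=[-60,84,0] → ·  [on edge]
    (7,1)@(15, 3): e=[-36,60,0] → ·  [on edge]
    (6,2)@(13, 5): e=[-12,36,0] → ·  [on edge]
    (2,3)@(5, 7): e=[36,0,-12] → ·  [on edge]
    (5,3)@(11, 7): e=[12,12,0] → █  [on edge]
    (6,3)@(13, 7): e=[4,16,4] → █
    (7,3)@(15, 7): e=[-4,20,8] → ·
    (4,4)@(9, 9): e=[36,-12,0] → ·  [on edge]
    (5,4)@(11, 9): e=[28,-8,4] → ·
    (6,4)@(13, 9): e=[20,-4,8] → ·
    (7,4)@(15, 9): e=[12,0,12] → █  [on edge]
    (8,4)@(17, 9): e=[4,4,16] → █
  covered (4 px):
    · · · · · · · · · · ·
    · · · · · · · · · · ·
    · · · · · · · · · · ·
    · · · · · █ █ · · · ·
    · · · · · · · █ █ · ·
T2:
  2·area = 42
  edge (22, 3)→(10, 6): d=(-12,3) right/bottom  bias=-1
  edge (10, 6)→(12, 2): d=(2,-4) top-left  bias=+0
  edge (12, 2)→(22, 3): d=(10,1) right/bottom  bias=-1
    (6,1)@(13, 3): e=[27,6,9] → █
    (7,1)@(15, 3): e=[21,14,7] → █
    (8,1)@(17, 3): e=[15,22,5] → █
    (9,1)@(19, 3): e=[9,30,3] → █
    (10,1)@(21, 3): e=[3,38,1] → █
    (5,2)@(11, 5): e=[9,2,31] → █
    (7,2)@(15, 5): e=[-3,18,27] → ·
    (8,2)@(17, 5): e=[-9,26,25] → ·
    (9,2)@(19, 5): e=[-15,34,23] → ·
    (10,2)@(21, 5): e=[-21,42,21] → ·
    (5,3)@(11, 7): e=[-15,6,51] → ·
    (6,3)@(13, 7): e=[-21,14,49] → ·
  covered (7 px):
    · · · · · · · · · · ·
    · · · · · · █ █ █ █ █
    · · · · · █ █ · · · ·
    · · · · · · · · · · ·
    · · · · · · · · · · ·
T3:
  2·area = 6
  edge (20, 4)→(10, 10): d=(-10,6) right/bottom  bias=-1
  edge (10, 10)→(9, 10): d=(-1,0) right/bottom  bias=-1
  edge (9, 10)→(20, 4): d=(11,-6) top-left  bias=+0
    (7,3)@(15, 7): e=[0,3,3] → ·  [on edge]
    (5,4)@(11, 9): e=[4,1,1] → █
    (6,4)@(13, 9): e=[-8,1,13] → ·
  covered (1 px):
    · · · · · · · · · · ·
    · · · · · · · · · · ·
    · · · · · · · · · · ·
    · · · · · · · · · · ·
    · · · · · █ · · · · ·

Final: 14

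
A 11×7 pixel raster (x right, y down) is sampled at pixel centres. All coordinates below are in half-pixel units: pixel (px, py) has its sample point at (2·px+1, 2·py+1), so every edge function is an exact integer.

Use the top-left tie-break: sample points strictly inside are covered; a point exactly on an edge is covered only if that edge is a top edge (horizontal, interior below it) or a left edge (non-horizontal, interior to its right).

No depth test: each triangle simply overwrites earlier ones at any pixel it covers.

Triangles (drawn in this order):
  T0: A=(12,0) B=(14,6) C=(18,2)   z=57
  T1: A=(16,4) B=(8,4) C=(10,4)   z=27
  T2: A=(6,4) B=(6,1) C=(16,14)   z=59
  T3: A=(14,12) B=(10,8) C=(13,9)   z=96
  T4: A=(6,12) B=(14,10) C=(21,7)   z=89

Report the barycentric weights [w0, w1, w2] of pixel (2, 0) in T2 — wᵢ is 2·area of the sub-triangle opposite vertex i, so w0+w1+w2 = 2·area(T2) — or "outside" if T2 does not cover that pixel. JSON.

T0:
  2·area = 32  (B↔C swapped to make it positive)
  edge (12, 0)→(18, 2): d=(6,2) right/bottom  bias=-1
  edge (18, 2)→(14, 6): d=(-4,4) right/bottom  bias=-1
  edge (14, 6)→(12, 0): d=(-2,-6) top-left  bias=+0
    (6,0)@(13, 1): e=[4,24,4] → #
    (7,0)@(15, 1): e=[0,16,16] → ·  [on edge]
    (9,0)@(19, 1): e=[-8,0,40] → ·  [on edge]
    (6,1)@(13, 3): e=[16,16,0] → #  [on edge]
    (7,1)@(15, 3): e=[12,8,12] → #
    (8,1)@(17, 3): e=[8,0,24] → ·  [on edge]
    (10,1)@(21, 3): e=[0,-16,48] → ·  [on edge]
    (6,2)@(13, 5): e=[28,8,-4] → ·
    (7,2)@(15, 5): e=[24,0,8] → ·  [on edge]
    (6,3)@(13, 7): e=[40,0,-8] → ·  [on edge]
    (5,4)@(11, 9): e=[56,0,-24] → ·  [on edge]
    (7,4)@(15, 9): e=[48,-16,0] → ·  [on edge]
    (4,5)@(9, 11): e=[72,0,-40] → ·  [on edge]
    (3,6)@(7, 13): e=[88,0,-56] → ·  [on edge]
  covered (3 px):
    · · · · · · # · · · ·
    · · · · · · # # · · ·
    · · · · · · · · · · ·
    · · · · · · · · · · ·
    · · · · · · · · · · ·
    · · · · · · · · · · ·
    · · · · · · · · · · ·
T1:
  degenerate (2·area = 0) — covers nothing
T2:
  2·area = 30
  edge (6, 4)→(6, 1): d=(0,-3) top-left  bias=+0
  edge (6, 1)→(16, 14): d=(10,13) right/bottom  bias=-1
  edge (16, 14)→(6, 4): d=(-10,-10) top-left  bias=+0
    (1,0)@(3, 1): e=[-9,39,0] → ·  [on edge]
    (2,1)@(5, 3): e=[-3,33,0] → ·  [on edge]
    (3,1)@(7, 3): e=[3,7,20] → #
    (4,1)@(9, 3): e=[9,-19,40] → ·
    (3,2)@(7, 5): e=[3,27,0] → #  [on edge]
    (4,2)@(9, 5): e=[9,1,20] → #
    (5,2)@(11, 5): e=[15,-25,40] → ·
    (3,3)@(7, 7): e=[3,47,-20] → ·
    (4,3)@(9, 7): e=[9,21,0] → #  [on edge]
    (5,3)@(11, 7): e=[15,-5,20] → ·
    (4,4)@(9, 9): e=[9,41,-20] → ·
    (5,4)@(11, 9): e=[15,15,0] → #  [on edge]
    (6,5)@(13, 11): e=[21,9,0] → #  [on edge]
    (7,6)@(15, 13): e=[27,3,0] → #  [on edge]
  covered (7 px):
    · · · · · · · · · · ·
    · · · # · · · · · · ·
    · · · # # · · · · · ·
    · · · · # · · · · · ·
    · · · · · # · · · · ·
    · · · · · · # · · · ·
    · · · · · · · # · · ·
T3:
  2·area = 8
  edge (14, 12)→(10, 8): d=(-4,-4) top-left  bias=+0
  edge (10, 8)→(13, 9): d=(3,1) right/bottom  bias=-1
  edge (13, 9)→(14, 12): d=(1,3) right/bottom  bias=-1
    (1,0)@(3, 1): e=[0,-14,22] → ·  [on edge]
    (2,1)@(5, 3): e=[0,-10,18] → ·  [on edge]
    (5,1)@(11, 3): e=[24,-16,0] → ·  [on edge]
    (0,2)@(1, 5): e=[-24,0,32] → ·  [on edge]
    (3,2)@(7, 5): e=[0,-6,14] → ·  [on edge]
    (3,3)@(7, 7): e=[-8,0,16] → ·  [on edge]
    (4,3)@(9, 7): e=[0,-2,10] → ·  [on edge]
    (5,4)@(11, 9): e=[0,2,6] → #  [on edge]
    (6,4)@(13, 9): e=[8,0,0] → ·  [on edge]
    (5,5)@(11, 11): e=[-8,8,8] → ·
    (6,5)@(13, 11): e=[0,6,2] → #  [on edge]
    (7,5)@(15, 11): e=[8,4,-4] → ·
    (9,5)@(19, 11): e=[24,0,-16] → ·  [on edge]
    (7,6)@(15, 13): e=[0,10,-2] → ·  [on edge]
  covered (2 px):
    · · · · · · · · · · ·
    · · · · · · · · · · ·
    · · · · · · · · · · ·
    · · · · · · · · · · ·
    · · · · · # · · · · ·
    · · · · · · # · · · ·
    · · · · · · · · · · ·
T4:
  2·area = 10  (B↔C swapped to make it positive)
  edge (6, 12)→(21, 7): d=(15,-5) top-left  bias=+0
  edge (21, 7)→(14, 10): d=(-7,3) right/bottom  bias=-1
  edge (14, 10)→(6, 12): d=(-8,2) right/bottom  bias=-1
    (10,3)@(21, 7): e=[0,0,10] → ·  [on edge]
    (7,4)@(15, 9): e=[0,4,6] → #  [on edge]
    (8,4)@(17, 9): e=[10,-2,2] → ·
    (4,5)@(9, 11): e=[0,8,2] → #  [on edge]
    (5,5)@(11, 11): e=[10,2,-2] → ·
    (7,5)@(15, 11): e=[30,-10,-10] → ·
    (1,6)@(3, 13): e=[0,12,-2] → ·  [on edge]
    (3,6)@(7, 13): e=[20,0,-10] → ·  [on edge]
    (4,6)@(9, 13): e=[30,-6,-14] → ·
  covered (2 px):
    · · · · · · · · · · ·
    · · · · · · · · · · ·
    · · · · · · · · · · ·
    · · · · · · · · · · ·
    · · · · · · · # · · ·
    · · · · # · · · · · ·
    · · · · · · · · · · ·

Answer: "outside"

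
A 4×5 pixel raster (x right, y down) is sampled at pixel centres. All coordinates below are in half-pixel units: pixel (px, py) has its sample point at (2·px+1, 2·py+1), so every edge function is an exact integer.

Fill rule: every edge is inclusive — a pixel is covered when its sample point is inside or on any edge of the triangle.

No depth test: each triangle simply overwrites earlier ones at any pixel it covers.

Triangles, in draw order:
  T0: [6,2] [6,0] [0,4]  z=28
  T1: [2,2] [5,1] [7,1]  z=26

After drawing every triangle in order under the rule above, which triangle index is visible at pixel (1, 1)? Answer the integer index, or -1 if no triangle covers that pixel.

T0:
  2·area = 12  (B↔C swapped to make it positive)
  edge (6, 2)→(0, 4): d=(-6,2) inclusive
  edge (0, 4)→(6, 0): d=(6,-4) inclusive
  edge (6, 0)→(6, 2): d=(0,2) inclusive
    (2,0)@(5, 1): e=[8,2,2] → X
    (3,0)@(7, 1): e=[4,10,-2] → .
    (1,1)@(3, 3): e=[0,6,6] → X  [on edge]
    (2,1)@(5, 3): e=[-4,14,2] → .
    (1,2)@(3, 5): e=[-12,18,6] → .
  covered (2 px):
    . . X .
    . X . .
    . . . .
    . . . .
    . . . .
T1:
  2·area = 2
  edge (2, 2)→(5, 1): d=(3,-1) inclusive
  edge (5, 1)→(7, 1): d=(2,0) inclusive
  edge (7, 1)→(2, 2): d=(-5,1) inclusive
    (0,0)@(1, 1): e=[-4,0,6] → .  [on edge]
    (1,0)@(3, 1): e=[-2,0,4] → .  [on edge]
    (2,0)@(5, 1): e=[0,0,2] → X  [on edge]
    (3,0)@(7, 1): e=[2,0,0] → X  [on edge]
    (2,1)@(5, 3): e=[6,4,-8] → .
    (3,1)@(7, 3): e=[8,4,-10] → .
  covered (2 px):
    . . X X
    . . . .
    . . . .
    . . . .
    . . . .

Z-buffer (winner per pixel, '.' = empty):
  . . 1 1
  . 0 . .
  . . . .
  . . . .
  . . . .

Final: 0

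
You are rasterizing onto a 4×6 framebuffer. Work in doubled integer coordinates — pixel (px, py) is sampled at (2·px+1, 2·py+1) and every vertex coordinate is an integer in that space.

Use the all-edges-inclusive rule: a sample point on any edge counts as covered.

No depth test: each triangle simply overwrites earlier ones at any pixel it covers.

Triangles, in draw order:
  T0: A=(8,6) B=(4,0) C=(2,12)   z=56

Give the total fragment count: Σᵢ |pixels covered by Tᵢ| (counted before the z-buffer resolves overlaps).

T0:
  2·area = 60  (B↔C swapped to make it positive)
  edge (8, 6)→(2, 12): d=(-6,6) inclusive
  edge (2, 12)→(4, 0): d=(2,-12) inclusive
  edge (4, 0)→(8, 6): d=(4,6) inclusive
    (2,1)@(5, 3): e=[36,18,6] → X
    (3,1)@(7, 3): e=[24,42,-6] → .
    (2,2)@(5, 5): e=[24,22,14] → X
    (3,2)@(7, 5): e=[12,46,2] → X
    (1,3)@(3, 7): e=[24,2,34] → X
    (3,3)@(7, 7): e=[0,50,10] → X  [on edge]
    (1,4)@(3, 9): e=[12,6,42] → X
    (2,4)@(5, 9): e=[0,30,30] → X  [on edge]
    (3,4)@(7, 9): e=[-12,54,18] → .
    (1,5)@(3, 11): e=[0,10,50] → X  [on edge]
    (2,5)@(5, 11): e=[-12,34,38] → .
  covered (9 px):
    . . . .
    . . X .
    . . X X
    . X X X
    . X X .
    . X . .

Final: 9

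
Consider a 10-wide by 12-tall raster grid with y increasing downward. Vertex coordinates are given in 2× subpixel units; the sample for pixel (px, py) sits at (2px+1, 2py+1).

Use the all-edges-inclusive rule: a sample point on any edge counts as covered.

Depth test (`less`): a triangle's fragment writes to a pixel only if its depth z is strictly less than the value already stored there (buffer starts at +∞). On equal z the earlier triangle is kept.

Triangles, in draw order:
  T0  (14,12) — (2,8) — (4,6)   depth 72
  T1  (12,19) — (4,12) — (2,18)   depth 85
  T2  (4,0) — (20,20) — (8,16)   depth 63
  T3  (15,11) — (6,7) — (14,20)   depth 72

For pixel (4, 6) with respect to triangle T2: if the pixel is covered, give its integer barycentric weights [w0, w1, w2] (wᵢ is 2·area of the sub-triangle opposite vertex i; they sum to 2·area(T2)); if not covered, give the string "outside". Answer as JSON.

T0:
  2·area = 32
  edge (14, 12)→(2, 8): d=(-12,-4) inclusive
  edge (2, 8)→(4, 6): d=(2,-2) inclusive
  edge (4, 6)→(14, 12): d=(10,6) inclusive
    (4,0)@(9, 1): e=[112,0,-80] → .  [on edge]
    (3,1)@(7, 3): e=[80,0,-48] → .  [on edge]
    (2,2)@(5, 5): e=[48,0,-16] → .  [on edge]
    (1,3)@(3, 7): e=[16,0,16] → X  [on edge]
    (2,3)@(5, 7): e=[24,4,4] → X
    (3,3)@(7, 7): e=[32,8,-8] → .
    (0,4)@(1, 9): e=[-16,0,48] → .  [on edge]
    (1,4)@(3, 9): e=[-8,4,36] → .
    (2,4)@(5, 9): e=[0,8,24] → X  [on edge]
    (3,4)@(7, 9): e=[8,12,12] → X
    (4,4)@(9, 9): e=[16,16,0] → X  [on edge]
    (5,4)@(11, 9): e=[24,20,-12] → .
    (5,5)@(11, 11): e=[0,24,8] → X  [on edge]
    (8,6)@(17, 13): e=[0,40,-8] → .  [on edge]
    (9,7)@(19, 15): e=[-16,48,0] → .  [on edge]
  covered (6 px):
    . . . . . . . . . .
    . . . . . . . . . .
    . . . . . . . . . .
    . X X . . . . . . .
    . . X X X . . . . .
    . . . . . X . . . .
    . . . . . . . . . .
    . . . . . . . . . .
    . . . . . . . . . .
    . . . . . . . . . .
    . . . . . . . . . .
    . . . . . . . . . .
T1:
  2·area = 62  (B↔C swapped to make it positive)
  edge (12, 19)→(2, 18): d=(-10,-1) inclusive
  edge (2, 18)→(4, 12): d=(2,-6) inclusive
  edge (4, 12)→(12, 19): d=(8,7) inclusive
    (3,1)@(7, 3): e=[155,0,-93] → .  [on edge]
    (2,4)@(5, 9): e=[93,0,-31] → .  [on edge]
    (2,6)@(5, 13): e=[53,8,1] → X
    (3,6)@(7, 13): e=[55,20,-13] → .
    (1,7)@(3, 15): e=[31,0,31] → X  [on edge]
    (3,7)@(7, 15): e=[35,24,3] → X
    (4,7)@(9, 15): e=[37,36,-11] → .
    (1,8)@(3, 17): e=[11,4,47] → X
    (4,8)@(9, 17): e=[17,40,5] → X
    (5,8)@(11, 17): e=[19,52,-9] → .
    (1,9)@(3, 19): e=[-9,8,63] → .
    (2,9)@(5, 19): e=[-7,20,49] → .
    (0,10)@(1, 21): e=[-31,0,93] → .  [on edge]
  covered (8 px):
    . . . . . . . . . .
    . . . . . . . . . .
    . . . . . . . . . .
    . . . . . . . . . .
    . . . . . . . . . .
    . . . . . . . . . .
    . . X . . . . . . .
    . X X X . . . . . .
    . X X X X . . . . .
    . . . . . . . . . .
    . . . . . . . . . .
    . . . . . . . . . .
T2:
  2·area = 176
  edge (4, 0)→(20, 20): d=(16,20) inclusive
  edge (20, 20)→(8, 16): d=(-12,-4) inclusive
  edge (8, 16)→(4, 0): d=(-4,-16) inclusive
    (2,1)@(5, 3): e=[28,144,4] → X
    (3,1)@(7, 3): e=[-12,152,36] → .
    (2,2)@(5, 5): e=[60,120,-4] → .
    (3,2)@(7, 5): e=[20,128,28] → X
    (4,2)@(9, 5): e=[-20,136,60] → .
    (3,3)@(7, 7): e=[52,104,20] → X
    (4,3)@(9, 7): e=[12,112,52] → X
    (5,3)@(11, 7): e=[-28,120,84] → .
    (3,4)@(7, 9): e=[84,80,12] → X
    (5,4)@(11, 9): e=[4,96,76] → X
    (6,4)@(13, 9): e=[-36,104,108] → .
    (3,5)@(7, 11): e=[116,56,4] → X
    (2,7)@(5, 15): e=[220,0,-44] → .  [on edge]
    (5,8)@(11, 17): e=[132,0,44] → X  [on edge]
    (8,9)@(17, 19): e=[44,0,132] → X  [on edge]
  covered (23 px):
    . . . . . . . . . .
    . . X . . . . . . .
    . . . X . . . . . .
    . . . X X . . . . .
    . . . X X X . . . .
    . . . X X X . . . .
    . . . . X X X . . .
    . . . . X X X X . .
    . . . . . X X X X .
    . . . . . . . . X X
    . . . . . . . . . .
    . . . . . . . . . .
T3:
  2·area = 85  (B↔C swapped to make it positive)
  edge (15, 11)→(14, 20): d=(-1,9) inclusive
  edge (14, 20)→(6, 7): d=(-8,-13) inclusive
  edge (6, 7)→(15, 11): d=(9,4) inclusive
    (4,4)@(9, 9): e=[56,23,6] → X
    (5,4)@(11, 9): e=[38,49,-2] → .
    (4,5)@(9, 11): e=[54,7,24] → X
    (5,5)@(11, 11): e=[36,33,16] → X
    (6,5)@(13, 11): e=[18,59,8] → X
    (7,5)@(15, 11): e=[0,85,0] → X  [on edge]
    (8,5)@(17, 11): e=[-18,111,-8] → .
    (4,6)@(9, 13): e=[52,-9,42] → .
    (5,6)@(11, 13): e=[34,17,34] → X
    (7,6)@(15, 13): e=[-2,69,18] → .
    (5,7)@(11, 15): e=[32,1,52] → X
    (7,7)@(15, 15): e=[-4,53,36] → .
  covered (10 px):
    . . . . . . . . . .
    . . . . . . . . . .
    . . . . . . . . . .
    . . . . . . . . . .
    . . . . X . . . . .
    . . . . X X X X . .
    . . . . . X X . . .
    . . . . . X X . . .
    . . . . . . X . . .
    . . . . . . . . . .
    . . . . . . . . . .
    . . . . . . . . . .

Result: [40,28,108]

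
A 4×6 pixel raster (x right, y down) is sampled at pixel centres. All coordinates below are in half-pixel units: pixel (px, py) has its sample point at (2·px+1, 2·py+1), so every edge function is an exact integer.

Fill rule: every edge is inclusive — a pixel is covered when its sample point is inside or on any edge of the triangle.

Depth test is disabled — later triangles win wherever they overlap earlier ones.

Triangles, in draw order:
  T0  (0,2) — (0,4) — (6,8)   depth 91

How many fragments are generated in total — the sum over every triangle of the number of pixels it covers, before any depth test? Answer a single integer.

T0:
  2·area = 12  (B↔C swapped to make it positive)
  edge (0, 2)→(6, 8): d=(6,6) inclusive
  edge (6, 8)→(0, 4): d=(-6,-4) inclusive
  edge (0, 4)→(0, 2): d=(0,-2) inclusive
    (0,1)@(1, 3): e=[0,10,2] → █  [on edge]
    (1,1)@(3, 3): e=[-12,18,6] → ·
    (0,2)@(1, 5): e=[12,-2,2] → ·
    (1,2)@(3, 5): e=[0,6,6] → █  [on edge]
    (2,2)@(5, 5): e=[-12,14,10] → ·
    (1,3)@(3, 7): e=[12,-6,6] → ·
    (2,3)@(5, 7): e=[0,2,10] → █  [on edge]
    (3,3)@(7, 7): e=[-12,10,14] → ·
    (2,4)@(5, 9): e=[12,-10,10] → ·
    (3,4)@(7, 9): e=[0,-2,14] → ·  [on edge]
  covered (3 px):
    · · · ·
    █ · · ·
    · █ · ·
    · · █ ·
    · · · ·
    · · · ·

Result: 3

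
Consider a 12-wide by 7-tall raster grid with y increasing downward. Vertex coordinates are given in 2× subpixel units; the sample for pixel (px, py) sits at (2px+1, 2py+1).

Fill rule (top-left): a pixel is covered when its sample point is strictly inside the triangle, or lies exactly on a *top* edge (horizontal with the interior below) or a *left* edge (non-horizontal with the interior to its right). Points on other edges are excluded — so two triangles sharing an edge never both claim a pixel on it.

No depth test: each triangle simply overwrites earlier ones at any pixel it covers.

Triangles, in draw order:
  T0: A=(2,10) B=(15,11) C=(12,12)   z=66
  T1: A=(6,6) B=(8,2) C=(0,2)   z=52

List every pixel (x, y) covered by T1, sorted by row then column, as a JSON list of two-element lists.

T0:
  2·area = 16
  edge (2, 10)→(15, 11): d=(13,1) right/bottom  bias=-1
  edge (15, 11)→(12, 12): d=(-3,1) right/bottom  bias=-1
  edge (12, 12)→(2, 10): d=(-10,-2) top-left  bias=+0
    (10,4)@(21, 9): e=[-32,0,48] → ·  [on edge]
    (3,5)@(7, 11): e=[8,8,0] → #  [on edge]
    (4,5)@(9, 11): e=[6,6,4] → #
    (5,5)@(11, 11): e=[4,4,8] → #
    (6,5)@(13, 11): e=[2,2,12] → #
    (7,5)@(15, 11): e=[0,0,16] → ·  [on edge]
    (3,6)@(7, 13): e=[34,2,-20] → ·
    (4,6)@(9, 13): e=[32,0,-16] → ·  [on edge]
    (5,6)@(11, 13): e=[30,-2,-12] → ·
    (6,6)@(13, 13): e=[28,-4,-8] → ·
    (8,6)@(17, 13): e=[24,-8,0] → ·  [on edge]
  covered (4 px):
    · · · · · · · · · · · ·
    · · · · · · · · · · · ·
    · · · · · · · · · · · ·
    · · · · · · · · · · · ·
    · · · · · · · · · · · ·
    · · · # # # # · · · · ·
    · · · · · · · · · · · ·
T1:
  2·area = 32  (B↔C swapped to make it positive)
  edge (6, 6)→(0, 2): d=(-6,-4) top-left  bias=+0
  edge (0, 2)→(8, 2): d=(8,0) top-left  bias=+0
  edge (8, 2)→(6, 6): d=(-2,4) right/bottom  bias=-1
    (1,1)@(3, 3): e=[6,8,18] → #
    (2,1)@(5, 3): e=[14,8,10] → #
    (3,1)@(7, 3): e=[22,8,2] → #
    (4,1)@(9, 3): e=[30,8,-6] → ·
    (1,2)@(3, 5): e=[-6,24,14] → ·
    (2,2)@(5, 5): e=[2,24,6] → #
    (3,2)@(7, 5): e=[10,24,-2] → ·
    (2,3)@(5, 7): e=[-10,40,2] → ·
  covered (4 px):
    · · · · · · · · · · · ·
    · # # # · · · · · · · ·
    · · # · · · · · · · · ·
    · · · · · · · · · · · ·
    · · · · · · · · · · · ·
    · · · · · · · · · · · ·
    · · · · · · · · · · · ·

Final: [[1,1],[2,1],[3,1],[2,2]]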